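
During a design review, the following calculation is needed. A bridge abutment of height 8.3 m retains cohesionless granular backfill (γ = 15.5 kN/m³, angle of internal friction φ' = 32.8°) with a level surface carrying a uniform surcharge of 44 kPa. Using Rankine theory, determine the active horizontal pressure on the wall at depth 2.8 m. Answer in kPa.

26.0 kPa

K_a = (1 − sin φ)/(1 + sin φ) = 0.2973.
σ_v = γz + q = 15.5 × 2.8 + 44 = 87.40 kPa.
σ_h = K_a σ_v = 0.2973 × 87.40 = 25.98 kPa.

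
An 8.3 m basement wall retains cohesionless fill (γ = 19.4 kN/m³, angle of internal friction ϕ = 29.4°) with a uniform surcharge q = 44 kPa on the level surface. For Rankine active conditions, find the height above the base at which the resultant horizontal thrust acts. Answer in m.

K_a = 0.3415.
Triangular part P₁ = ½K_aγH² = 228.2 at H/3 = 2.767 m; rectangular part P₂ = K_a q H = 124.7 at H/2 = 4.150 m.
ȳ = (P₁·2.767 + P₂·4.150)/(P₁+P₂) = 3.256 m.

3.26 m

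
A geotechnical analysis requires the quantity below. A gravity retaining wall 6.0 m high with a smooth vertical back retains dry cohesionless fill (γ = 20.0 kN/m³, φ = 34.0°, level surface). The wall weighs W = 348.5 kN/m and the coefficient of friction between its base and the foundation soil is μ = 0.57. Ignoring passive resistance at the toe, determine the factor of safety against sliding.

K_a = tan²(45° − 34.0°/2) = 0.2827.
P_a = ½K_aγH² = 0.5×0.2827×20.0×6.0² = 101.8 kN/m, acting at H/3 = 2.000 m above the base.
FS_sliding = μW / P_a = 0.57×348.5 / 101.8 = 1.952.

1.95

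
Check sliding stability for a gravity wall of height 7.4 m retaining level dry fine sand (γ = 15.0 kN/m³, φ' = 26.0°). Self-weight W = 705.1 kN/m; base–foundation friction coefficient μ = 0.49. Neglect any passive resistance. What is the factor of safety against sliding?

2.15

K_a = tan²(45° − 26.0°/2) = 0.3905.
P_a = ½K_aγH² = 0.5×0.3905×15.0×7.4² = 160.4 kN/m, acting at H/3 = 2.467 m above the base.
FS_sliding = μW / P_a = 0.49×705.1 / 160.4 = 2.154.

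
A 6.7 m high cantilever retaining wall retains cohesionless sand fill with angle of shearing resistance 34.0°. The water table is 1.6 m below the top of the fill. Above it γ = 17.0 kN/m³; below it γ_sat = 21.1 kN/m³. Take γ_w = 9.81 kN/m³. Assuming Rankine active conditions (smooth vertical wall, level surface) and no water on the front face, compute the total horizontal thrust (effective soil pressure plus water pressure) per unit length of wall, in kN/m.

214 kN/m

K_a = tan²(45° − φ/2) = 0.2827.
γ' = 21.1 − 9.81 = 11.29 kN/m³. Depth below WT = 5.1 m.
σ'_h at WT = K_a γ d_w = 7.690 kPa; at base = 7.690 + K_a γ' × 5.1 = 23.97 kPa.
P₁ (0–1.6 m) = ½×7.690×1.6 = 6.152. P₂ (1.6–6.7 m) = ½(7.690+23.97)×5.1 = 80.73.
P_w = ½ γ_w h₂² = 0.5×9.81×5.1² = 127.6. Total = 6.152+80.73+127.6 = 214.5 kN/m.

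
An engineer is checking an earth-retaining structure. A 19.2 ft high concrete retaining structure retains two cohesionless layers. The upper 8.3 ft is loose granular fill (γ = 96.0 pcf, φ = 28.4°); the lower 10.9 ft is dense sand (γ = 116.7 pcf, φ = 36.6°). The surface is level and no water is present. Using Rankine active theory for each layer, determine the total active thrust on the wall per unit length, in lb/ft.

K_a1 = tan²(45°−28.4°/2) = 0.3554; K_a2 = tan²(45°−36.6°/2) = 0.2530.
Layer 1: σ at base = K_a1 γ₁ h₁ = 283.1 psf; P₁ = ½×283.1×8.3 = 1175.
Layer 2: σ_v at top = γ₁h₁ = 796.8; σ_h top = K_a2×796.8 = 201.6; σ_h base = K_a2×(796.8+116.7×10.9) = 523.3.
P₂ = ½(201.6+523.3)×10.9 = 3951. Total P_a = 1175+3951 = 5126 lb/ft.

5130 lb/ft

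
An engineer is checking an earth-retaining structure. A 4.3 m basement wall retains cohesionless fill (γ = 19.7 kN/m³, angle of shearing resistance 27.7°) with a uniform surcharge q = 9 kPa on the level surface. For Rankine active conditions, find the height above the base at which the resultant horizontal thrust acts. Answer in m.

1.56 m

K_a = 0.3653.
Triangular part P₁ = ½K_aγH² = 66.54 at H/3 = 1.433 m; rectangular part P₂ = K_a q H = 14.14 at H/2 = 2.150 m.
ȳ = (P₁·1.433 + P₂·2.150)/(P₁+P₂) = 1.559 m.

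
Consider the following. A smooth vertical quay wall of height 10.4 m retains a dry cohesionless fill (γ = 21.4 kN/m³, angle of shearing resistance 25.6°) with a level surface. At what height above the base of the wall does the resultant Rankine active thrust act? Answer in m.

3.47 m

K_a = 0.3966.
The pressure distribution is triangular, so the resultant acts at H/3 above the base = 10.4/3 = 3.467 m.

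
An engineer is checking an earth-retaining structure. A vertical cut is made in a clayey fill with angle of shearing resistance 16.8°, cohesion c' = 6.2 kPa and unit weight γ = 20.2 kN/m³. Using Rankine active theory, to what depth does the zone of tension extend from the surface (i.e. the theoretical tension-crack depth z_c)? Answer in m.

0.827 m

K_a = tan²(45° − 16.8°/2) = 0.5516; √K_a = 0.7427.
The active pressure is zero where K_a γ z = 2c√K_a, so z_c = 2c/(γ√K_a) = 2×6.2/(20.2×0.7427) = 0.8266 m.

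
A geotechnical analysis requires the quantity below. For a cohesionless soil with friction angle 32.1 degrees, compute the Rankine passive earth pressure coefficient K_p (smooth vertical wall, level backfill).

3.27

K_p = (1 + sin φ)/(1 − sin φ) = tan²(45° + 32.1°/2) = 3.268.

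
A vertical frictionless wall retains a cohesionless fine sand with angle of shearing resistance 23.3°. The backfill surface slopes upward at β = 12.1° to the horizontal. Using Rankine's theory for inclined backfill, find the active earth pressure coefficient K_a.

0.478

K_a = cos β · (cos β − √(cos²β − cos²φ)) / (cos β + √(cos²β − cos²φ)).
cos β = 0.9778, cos φ = 0.9184, √(cos²β − cos²φ) = 0.3354.
K_a = 0.9778 × (0.9778 − 0.3354)/(0.9778 + 0.3354) = 0.4783.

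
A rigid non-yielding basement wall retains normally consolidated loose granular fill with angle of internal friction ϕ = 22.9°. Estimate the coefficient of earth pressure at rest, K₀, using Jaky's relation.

K₀ = 1 − sin φ' = 1 − sin 22.9° = 0.6109.

0.611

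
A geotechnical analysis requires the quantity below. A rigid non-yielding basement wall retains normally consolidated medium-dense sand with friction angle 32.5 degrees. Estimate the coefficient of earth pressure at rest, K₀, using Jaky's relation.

K₀ = 1 − sin φ' = 1 − sin 32.5° = 0.4627.

0.463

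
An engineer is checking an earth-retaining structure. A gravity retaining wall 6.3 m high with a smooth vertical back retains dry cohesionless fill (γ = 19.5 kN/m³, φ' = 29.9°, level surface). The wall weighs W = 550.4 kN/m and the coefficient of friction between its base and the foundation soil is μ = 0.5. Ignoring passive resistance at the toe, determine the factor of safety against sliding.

2.12

K_a = tan²(45° − 29.9°/2) = 0.3347.
P_a = ½K_aγH² = 0.5×0.3347×19.5×6.3² = 129.5 kN/m, acting at H/3 = 2.100 m above the base.
FS_sliding = μW / P_a = 0.5×550.4 / 129.5 = 2.125.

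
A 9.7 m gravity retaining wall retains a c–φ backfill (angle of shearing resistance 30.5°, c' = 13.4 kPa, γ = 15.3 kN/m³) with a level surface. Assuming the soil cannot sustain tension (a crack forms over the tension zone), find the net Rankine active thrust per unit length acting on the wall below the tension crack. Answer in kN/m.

K_a = 0.3267; √K_a = 0.5715.
Tension-crack depth z_c = 2c/(γ√K_a) = 2×13.4/(15.3×0.5715) = 3.065 m.
σ_a at base = K_a γ H − 2c√K_a = 0.3267×15.3×9.7 − 2×13.4×0.5715 = 33.16 kPa.
P_a = ½ × 33.16 × (H − z_c) = 0.5×33.16×6.635 = 110.0 kN/m.

110 kN/m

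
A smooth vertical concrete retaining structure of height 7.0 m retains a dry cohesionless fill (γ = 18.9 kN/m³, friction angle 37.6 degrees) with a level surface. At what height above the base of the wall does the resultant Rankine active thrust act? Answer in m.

K_a = 0.2421.
The pressure distribution is triangular, so the resultant acts at H/3 above the base = 7.0/3 = 2.333 m.

2.33 m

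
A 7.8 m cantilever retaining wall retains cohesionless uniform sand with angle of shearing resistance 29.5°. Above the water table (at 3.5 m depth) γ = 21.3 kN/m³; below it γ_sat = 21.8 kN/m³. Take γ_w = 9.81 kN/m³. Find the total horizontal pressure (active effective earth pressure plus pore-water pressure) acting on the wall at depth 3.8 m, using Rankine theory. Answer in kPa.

29.5 kPa

K_a = (1 − sin φ)/(1 + sin φ) = 0.3401.
γ' = 21.8 − 9.81 = 11.99 kN/m³.
Effective vertical stress at 3.8 m: σ'_v = 21.3×3.5 + 11.99×0.300 = 78.15 kPa.
σ'_h = K_a σ'_v = 0.3401 × 78.15 = 26.58 kPa; u = γ_w × 0.300 = 2.943 kPa.
Total σ_h = 26.58 + 2.943 = 29.52 kPa.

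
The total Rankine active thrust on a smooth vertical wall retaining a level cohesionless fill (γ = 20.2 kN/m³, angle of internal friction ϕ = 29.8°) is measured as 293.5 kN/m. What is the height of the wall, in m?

9.30 m

K_a = 0.3360. P_a = ½ K_a γ H² ⇒ H = √(2P_a/(K_a γ)).
H = √(2×293.5/(0.3360×20.2)) = 9.299 m.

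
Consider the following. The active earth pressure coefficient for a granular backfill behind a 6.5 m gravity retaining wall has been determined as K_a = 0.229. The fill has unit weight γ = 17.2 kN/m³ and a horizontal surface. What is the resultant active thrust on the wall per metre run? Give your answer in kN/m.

P = ½ K_a γ H² = 0.5 × 0.229 × 17.2 × 6.5² = 83.21 kN/m.

83.2 kN/m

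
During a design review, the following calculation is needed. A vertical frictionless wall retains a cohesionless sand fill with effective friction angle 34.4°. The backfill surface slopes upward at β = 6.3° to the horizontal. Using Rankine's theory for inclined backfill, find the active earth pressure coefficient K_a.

0.282

K_a = cos β · (cos β − √(cos²β − cos²φ)) / (cos β + √(cos²β − cos²φ)).
cos β = 0.9940, cos φ = 0.8251, √(cos²β − cos²φ) = 0.5542.
K_a = 0.9940 × (0.9940 − 0.5542)/(0.9940 + 0.5542) = 0.2823.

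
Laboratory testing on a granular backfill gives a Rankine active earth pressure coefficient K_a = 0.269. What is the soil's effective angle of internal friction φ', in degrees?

35.2°

K_a = tan²(45° − φ/2) ⇒ 45° − φ/2 = arctan(√0.269) = 27.41°.
φ = 2(45° − 27.41°) = 35.17°.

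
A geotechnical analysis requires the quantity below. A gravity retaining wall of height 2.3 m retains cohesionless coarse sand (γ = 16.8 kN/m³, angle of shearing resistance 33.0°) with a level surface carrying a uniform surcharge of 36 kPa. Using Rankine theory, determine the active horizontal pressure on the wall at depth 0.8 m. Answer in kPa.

K_a = (1 − sin φ)/(1 + sin φ) = 0.2948.
σ_v = γz + q = 16.8 × 0.8 + 36 = 49.44 kPa.
σ_h = K_a σ_v = 0.2948 × 49.44 = 14.57 kPa.

14.6 kPa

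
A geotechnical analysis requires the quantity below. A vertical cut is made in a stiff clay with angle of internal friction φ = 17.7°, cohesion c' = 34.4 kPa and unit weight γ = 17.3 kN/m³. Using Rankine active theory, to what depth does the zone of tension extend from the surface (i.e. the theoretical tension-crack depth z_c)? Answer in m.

K_a = tan²(45° − 17.7°/2) = 0.5337; √K_a = 0.7306.
The active pressure is zero where K_a γ z = 2c√K_a, so z_c = 2c/(γ√K_a) = 2×34.4/(17.3×0.7306) = 5.444 m.

5.44 m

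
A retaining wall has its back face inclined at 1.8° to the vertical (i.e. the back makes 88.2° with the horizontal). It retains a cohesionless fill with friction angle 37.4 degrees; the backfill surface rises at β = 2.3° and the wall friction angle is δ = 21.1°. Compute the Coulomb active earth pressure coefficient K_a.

K_a = sin²(α+φ) / [sin²α · sin(α−δ) · (1 + √{sin(φ+δ)sin(φ−β) / (sin(α−δ)sin(α+β))})²].
With α = 88.2°, φ = 37.4°, δ = 21.1°, β = 2.3°: K_a = 0.2402.

0.240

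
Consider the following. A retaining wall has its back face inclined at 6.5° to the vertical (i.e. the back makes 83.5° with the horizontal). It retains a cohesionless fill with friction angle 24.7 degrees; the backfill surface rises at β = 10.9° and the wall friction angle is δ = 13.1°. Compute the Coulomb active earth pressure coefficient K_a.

0.499

K_a = sin²(α+φ) / [sin²α · sin(α−δ) · (1 + √{sin(φ+δ)sin(φ−β) / (sin(α−δ)sin(α+β))})²].
With α = 83.5°, φ = 24.7°, δ = 13.1°, β = 10.9°: K_a = 0.4990.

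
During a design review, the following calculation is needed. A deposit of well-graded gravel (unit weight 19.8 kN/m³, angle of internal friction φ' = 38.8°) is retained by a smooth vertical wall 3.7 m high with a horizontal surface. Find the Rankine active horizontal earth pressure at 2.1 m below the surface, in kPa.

K_a = (1 − sin φ)/(1 + sin φ) = 0.2296.
σ_h = K_a γ z = 0.2296 × 19.8 × 2.1 = 9.545 kPa.

9.54 kPa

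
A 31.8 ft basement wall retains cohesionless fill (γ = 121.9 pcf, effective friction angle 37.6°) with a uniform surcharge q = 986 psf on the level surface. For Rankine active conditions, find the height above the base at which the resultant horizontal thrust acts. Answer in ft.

12.4 ft

K_a = 0.2421.
Triangular part P₁ = ½K_aγH² = 14920 at H/3 = 10.60 ft; rectangular part P₂ = K_a q H = 7592 at H/2 = 15.90 ft.
ȳ = (P₁·10.60 + P₂·15.90)/(P₁+P₂) = 12.39 ft.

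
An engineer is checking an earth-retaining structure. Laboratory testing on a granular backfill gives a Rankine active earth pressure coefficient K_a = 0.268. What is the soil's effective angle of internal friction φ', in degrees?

K_a = tan²(45° − φ/2) ⇒ 45° − φ/2 = arctan(√0.268) = 27.37°.
φ = 2(45° − 27.37°) = 35.26°.

35.3°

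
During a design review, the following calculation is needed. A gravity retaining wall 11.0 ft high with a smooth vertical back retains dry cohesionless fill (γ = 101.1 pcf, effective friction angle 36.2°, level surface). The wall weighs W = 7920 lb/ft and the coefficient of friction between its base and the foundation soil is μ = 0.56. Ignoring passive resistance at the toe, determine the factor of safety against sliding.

K_a = tan²(45° − 36.2°/2) = 0.2574.
P_a = ½K_aγH² = 0.5×0.2574×101.1×11.0² = 1574 lb/ft, acting at H/3 = 3.667 ft above the base.
FS_sliding = μW / P_a = 0.56×7920 / 1574 = 2.817.

2.82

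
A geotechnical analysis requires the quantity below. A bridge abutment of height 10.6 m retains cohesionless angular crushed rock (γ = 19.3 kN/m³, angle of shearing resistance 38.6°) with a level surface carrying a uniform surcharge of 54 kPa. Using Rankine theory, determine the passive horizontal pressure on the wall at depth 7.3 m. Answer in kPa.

K_p = (1 + sin φ)/(1 − sin φ) = 4.317.
σ_v = γz + q = 19.3 × 7.3 + 54 = 194.9 kPa.
σ_h = K_p σ_v = 4.317 × 194.9 = 841.4 kPa.

841 kPa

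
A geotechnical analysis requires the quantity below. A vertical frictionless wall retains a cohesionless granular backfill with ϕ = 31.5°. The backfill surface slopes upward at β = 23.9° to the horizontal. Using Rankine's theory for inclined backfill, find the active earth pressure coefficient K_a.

K_a = cos β · (cos β − √(cos²β − cos²φ)) / (cos β + √(cos²β − cos²φ)).
cos β = 0.9143, cos φ = 0.8526, √(cos²β − cos²φ) = 0.3299.
K_a = 0.9143 × (0.9143 − 0.3299)/(0.9143 + 0.3299) = 0.4294.

0.429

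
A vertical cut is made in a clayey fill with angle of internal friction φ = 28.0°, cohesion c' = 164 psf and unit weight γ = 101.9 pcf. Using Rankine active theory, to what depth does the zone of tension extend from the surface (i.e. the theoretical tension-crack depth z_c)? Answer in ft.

K_a = tan²(45° − 28.0°/2) = 0.3610; √K_a = 0.6009.
The active pressure is zero where K_a γ z = 2c√K_a, so z_c = 2c/(γ√K_a) = 2×164/(101.9×0.6009) = 5.357 ft.

5.36 ft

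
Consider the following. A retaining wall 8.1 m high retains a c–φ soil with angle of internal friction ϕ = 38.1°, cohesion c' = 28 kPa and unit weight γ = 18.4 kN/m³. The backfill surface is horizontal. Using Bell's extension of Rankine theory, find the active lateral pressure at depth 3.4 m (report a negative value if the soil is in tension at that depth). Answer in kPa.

-12.4 kPa

K_a = (1 − sin φ)/(1 + sin φ) = 0.2368.
σ_a = K_a γ z − 2c√K_a = 0.2368×18.4×3.4 − 2×28×0.4867 = -12.44 kPa.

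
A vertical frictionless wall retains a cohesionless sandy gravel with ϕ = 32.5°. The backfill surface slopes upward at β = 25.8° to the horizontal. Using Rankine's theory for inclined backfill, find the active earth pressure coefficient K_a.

K_a = cos β · (cos β − √(cos²β − cos²φ)) / (cos β + √(cos²β − cos²φ)).
cos β = 0.9003, cos φ = 0.8434, √(cos²β − cos²φ) = 0.3151.
K_a = 0.9003 × (0.9003 − 0.3151)/(0.9003 + 0.3151) = 0.4335.

0.434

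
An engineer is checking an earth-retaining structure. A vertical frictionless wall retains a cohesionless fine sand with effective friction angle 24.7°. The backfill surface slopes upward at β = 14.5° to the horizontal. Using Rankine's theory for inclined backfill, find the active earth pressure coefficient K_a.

K_a = cos β · (cos β − √(cos²β − cos²φ)) / (cos β + √(cos²β − cos²φ)).
cos β = 0.9681, cos φ = 0.9085, √(cos²β − cos²φ) = 0.3345.
K_a = 0.9681 × (0.9681 − 0.3345)/(0.9681 + 0.3345) = 0.4709.

0.471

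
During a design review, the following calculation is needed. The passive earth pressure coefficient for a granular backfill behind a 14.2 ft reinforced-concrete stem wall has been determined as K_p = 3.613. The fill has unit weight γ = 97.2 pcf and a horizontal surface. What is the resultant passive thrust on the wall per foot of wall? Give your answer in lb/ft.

35400 lb/ft

P = ½ K_p γ H² = 0.5 × 3.613 × 97.2 × 14.2² = 35410 lb/ft.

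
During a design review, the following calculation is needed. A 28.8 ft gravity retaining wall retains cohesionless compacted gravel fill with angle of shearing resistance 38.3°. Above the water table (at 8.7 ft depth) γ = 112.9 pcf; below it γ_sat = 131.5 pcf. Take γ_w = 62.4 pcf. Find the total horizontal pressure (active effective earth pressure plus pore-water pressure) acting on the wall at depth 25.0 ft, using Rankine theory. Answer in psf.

1510 psf

K_a = (1 − sin φ)/(1 + sin φ) = 0.2347.
γ' = 131.5 − 62.4 = 69.10 pcf.
Effective vertical stress at 25.0 ft: σ'_v = 112.9×8.7 + 69.10×16.3 = 2109 psf.
σ'_h = K_a σ'_v = 0.2347 × 2109 = 495.0 psf; u = γ_w × 16.3 = 1017 psf.
Total σ_h = 495.0 + 1017 = 1512 psf.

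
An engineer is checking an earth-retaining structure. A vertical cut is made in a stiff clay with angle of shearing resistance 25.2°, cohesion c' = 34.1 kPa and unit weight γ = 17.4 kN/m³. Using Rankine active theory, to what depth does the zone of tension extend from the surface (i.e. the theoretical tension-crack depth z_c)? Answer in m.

K_a = tan²(45° − 25.2°/2) = 0.4027; √K_a = 0.6346.
The active pressure is zero where K_a γ z = 2c√K_a, so z_c = 2c/(γ√K_a) = 2×34.1/(17.4×0.6346) = 6.176 m.

6.18 m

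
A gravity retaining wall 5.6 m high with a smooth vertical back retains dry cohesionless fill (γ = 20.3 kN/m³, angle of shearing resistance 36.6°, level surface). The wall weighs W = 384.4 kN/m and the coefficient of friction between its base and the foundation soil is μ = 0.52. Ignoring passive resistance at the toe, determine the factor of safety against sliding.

2.48

K_a = tan²(45° − 36.6°/2) = 0.2530.
P_a = ½K_aγH² = 0.5×0.2530×20.3×5.6² = 80.52 kN/m, acting at H/3 = 1.867 m above the base.
FS_sliding = μW / P_a = 0.52×384.4 / 80.52 = 2.483.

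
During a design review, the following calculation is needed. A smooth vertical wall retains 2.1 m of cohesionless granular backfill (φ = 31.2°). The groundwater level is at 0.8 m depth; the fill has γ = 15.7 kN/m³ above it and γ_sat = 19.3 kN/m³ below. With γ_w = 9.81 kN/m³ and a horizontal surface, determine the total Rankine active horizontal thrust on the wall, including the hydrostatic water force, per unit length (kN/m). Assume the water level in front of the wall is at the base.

17.6 kN/m

K_a = tan²(45° − φ/2) = 0.3175.
γ' = 19.3 − 9.81 = 9.490 kN/m³. Depth below WT = 1.3 m.
σ'_h at WT = K_a γ d_w = 3.988 kPa; at base = 3.988 + K_a γ' × 1.3 = 7.905 kPa.
P₁ (0–0.8 m) = ½×3.988×0.8 = 1.595. P₂ (0.8–2.1 m) = ½(3.988+7.905)×1.3 = 7.730.
P_w = ½ γ_w h₂² = 0.5×9.81×1.3² = 8.289. Total = 1.595+7.730+8.289 = 17.61 kN/m.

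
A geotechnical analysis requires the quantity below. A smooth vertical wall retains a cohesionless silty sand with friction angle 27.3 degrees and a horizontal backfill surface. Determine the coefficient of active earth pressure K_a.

K_a = tan²(45° − φ/2) = tan²(31.35°) = 0.3711.

0.371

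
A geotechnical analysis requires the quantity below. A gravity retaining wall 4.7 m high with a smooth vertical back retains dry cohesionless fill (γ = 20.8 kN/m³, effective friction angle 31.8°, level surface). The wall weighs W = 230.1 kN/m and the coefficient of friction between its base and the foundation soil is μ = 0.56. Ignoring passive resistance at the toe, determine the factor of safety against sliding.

1.81

K_a = tan²(45° − 31.8°/2) = 0.3098.
P_a = ½K_aγH² = 0.5×0.3098×20.8×4.7² = 71.17 kN/m, acting at H/3 = 1.567 m above the base.
FS_sliding = μW / P_a = 0.56×230.1 / 71.17 = 1.811.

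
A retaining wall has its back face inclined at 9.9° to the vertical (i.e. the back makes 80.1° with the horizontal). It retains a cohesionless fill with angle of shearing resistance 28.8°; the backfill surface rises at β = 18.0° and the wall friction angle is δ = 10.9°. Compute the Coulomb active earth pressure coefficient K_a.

K_a = sin²(α+φ) / [sin²α · sin(α−δ) · (1 + √{sin(φ+δ)sin(φ−β) / (sin(α−δ)sin(α+β))})²].
With α = 80.1°, φ = 28.8°, δ = 10.9°, β = 18.0°: K_a = 0.5337.

0.534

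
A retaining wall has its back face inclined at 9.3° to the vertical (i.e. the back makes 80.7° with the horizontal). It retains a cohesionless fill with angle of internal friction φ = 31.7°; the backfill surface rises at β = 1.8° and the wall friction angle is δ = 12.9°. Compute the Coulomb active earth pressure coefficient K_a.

K_a = sin²(α+φ) / [sin²α · sin(α−δ) · (1 + √{sin(φ+δ)sin(φ−β) / (sin(α−δ)sin(α+β))})²].
With α = 80.7°, φ = 31.7°, δ = 12.9°, β = 1.8°: K_a = 0.3623.

0.362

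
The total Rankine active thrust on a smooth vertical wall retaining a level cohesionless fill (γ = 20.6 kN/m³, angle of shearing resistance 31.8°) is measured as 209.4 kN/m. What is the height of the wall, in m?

K_a = 0.3098. P_a = ½ K_a γ H² ⇒ H = √(2P_a/(K_a γ)).
H = √(2×209.4/(0.3098×20.6)) = 8.101 m.

8.10 m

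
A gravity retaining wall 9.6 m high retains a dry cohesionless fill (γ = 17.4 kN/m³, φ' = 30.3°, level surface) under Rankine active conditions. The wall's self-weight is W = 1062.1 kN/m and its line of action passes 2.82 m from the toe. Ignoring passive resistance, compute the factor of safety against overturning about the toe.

K_a = tan²(45° − 30.3°/2) = 0.3293.
P_a = ½K_aγH² = 0.5×0.3293×17.4×9.6² = 264.0 kN/m, acting at H/3 = 3.200 m above the base.
Overturning moment M_o = P_a × H/3 = 264.0 × 3.200 = 844.9.
Resisting moment M_r = W × 2.82 = 1062.1 × 2.82 = 2995.
FS_overturning = M_r/M_o = 2995/844.9 = 3.545.

3.54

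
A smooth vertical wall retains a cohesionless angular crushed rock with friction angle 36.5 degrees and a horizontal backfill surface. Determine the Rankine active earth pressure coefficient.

0.254

K_a = (1 − sin φ)/(1 + sin φ) = (1 − sin 36.5°)/(1 + sin 36.5°) = 0.2541.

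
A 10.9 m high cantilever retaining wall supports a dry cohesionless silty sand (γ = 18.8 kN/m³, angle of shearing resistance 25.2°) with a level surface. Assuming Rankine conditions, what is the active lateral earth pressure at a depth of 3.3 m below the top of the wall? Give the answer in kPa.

25.0 kPa

K_a = (1 − sin φ)/(1 + sin φ) = 0.4027.
σ_h = K_a γ z = 0.4027 × 18.8 × 3.3 = 24.99 kPa.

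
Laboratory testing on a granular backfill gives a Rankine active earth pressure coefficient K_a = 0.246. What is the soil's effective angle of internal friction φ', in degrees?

37.2°

K_a = tan²(45° − φ/2) ⇒ 45° − φ/2 = arctan(√0.246) = 26.38°.
φ = 2(45° − 26.38°) = 37.24°.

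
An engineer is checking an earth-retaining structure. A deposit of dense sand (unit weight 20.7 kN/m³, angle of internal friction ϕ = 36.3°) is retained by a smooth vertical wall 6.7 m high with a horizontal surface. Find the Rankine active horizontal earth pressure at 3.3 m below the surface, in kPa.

17.5 kPa

K_a = (1 − sin φ)/(1 + sin φ) = 0.2563.
σ_h = K_a γ z = 0.2563 × 20.7 × 3.3 = 17.51 kPa.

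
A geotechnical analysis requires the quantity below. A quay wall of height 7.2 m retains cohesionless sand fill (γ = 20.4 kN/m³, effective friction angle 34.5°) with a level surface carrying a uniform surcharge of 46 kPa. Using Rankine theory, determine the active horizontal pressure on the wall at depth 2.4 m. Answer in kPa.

K_a = (1 − sin φ)/(1 + sin φ) = 0.2768.
σ_v = γz + q = 20.4 × 2.4 + 46 = 94.96 kPa.
σ_h = K_a σ_v = 0.2768 × 94.96 = 26.29 kPa.

26.3 kPa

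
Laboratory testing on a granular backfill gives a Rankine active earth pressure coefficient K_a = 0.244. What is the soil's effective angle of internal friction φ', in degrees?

37.4°

K_a = tan²(45° − φ/2) ⇒ 45° − φ/2 = arctan(√0.244) = 26.29°.
φ = 2(45° − 26.29°) = 37.42°.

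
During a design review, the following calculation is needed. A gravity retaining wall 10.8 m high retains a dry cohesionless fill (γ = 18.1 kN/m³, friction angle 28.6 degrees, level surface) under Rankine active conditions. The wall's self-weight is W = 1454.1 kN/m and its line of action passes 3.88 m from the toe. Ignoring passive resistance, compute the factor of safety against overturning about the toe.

K_a = tan²(45° − 28.6°/2) = 0.3525.
P_a = ½K_aγH² = 0.5×0.3525×18.1×10.8² = 372.1 kN/m, acting at H/3 = 3.600 m above the base.
Overturning moment M_o = P_a × H/3 = 372.1 × 3.600 = 1340.
Resisting moment M_r = W × 3.88 = 1454.1 × 3.88 = 5642.
FS_overturning = M_r/M_o = 5642/1340 = 4.211.

4.21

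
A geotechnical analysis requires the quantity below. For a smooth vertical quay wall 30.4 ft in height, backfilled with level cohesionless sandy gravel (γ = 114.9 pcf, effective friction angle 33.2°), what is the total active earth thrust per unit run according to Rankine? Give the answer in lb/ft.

15500 lb/ft

K_a = tan²(45° − φ/2) = 0.2924.
P_a = ½ K_a γ H² = 0.5 × 0.2924 × 114.9 × 30.4² = 15520 lb/ft.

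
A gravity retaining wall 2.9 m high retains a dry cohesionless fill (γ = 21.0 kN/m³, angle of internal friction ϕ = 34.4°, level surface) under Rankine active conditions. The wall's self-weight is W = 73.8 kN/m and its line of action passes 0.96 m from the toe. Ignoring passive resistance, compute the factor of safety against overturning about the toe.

2.99

K_a = tan²(45° − 34.4°/2) = 0.2780.
P_a = ½K_aγH² = 0.5×0.2780×21.0×2.9² = 24.55 kN/m, acting at H/3 = 0.9667 m above the base.
Overturning moment M_o = P_a × H/3 = 24.55 × 0.9667 = 23.73.
Resisting moment M_r = W × 0.96 = 73.8 × 0.96 = 70.85.
FS_overturning = M_r/M_o = 70.85/23.73 = 2.986.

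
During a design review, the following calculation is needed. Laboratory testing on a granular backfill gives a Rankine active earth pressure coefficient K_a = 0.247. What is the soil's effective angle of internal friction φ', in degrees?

K_a = tan²(45° − φ/2) ⇒ 45° − φ/2 = arctan(√0.247) = 26.43°.
φ = 2(45° − 26.43°) = 37.15°.

37.1°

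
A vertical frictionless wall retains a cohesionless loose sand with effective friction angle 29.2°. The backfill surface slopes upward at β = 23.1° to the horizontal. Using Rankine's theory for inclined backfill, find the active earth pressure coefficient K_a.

0.479

K_a = cos β · (cos β − √(cos²β − cos²φ)) / (cos β + √(cos²β − cos²φ)).
cos β = 0.9198, cos φ = 0.8729, √(cos²β − cos²φ) = 0.2900.
K_a = 0.9198 × (0.9198 − 0.2900)/(0.9198 + 0.2900) = 0.4789.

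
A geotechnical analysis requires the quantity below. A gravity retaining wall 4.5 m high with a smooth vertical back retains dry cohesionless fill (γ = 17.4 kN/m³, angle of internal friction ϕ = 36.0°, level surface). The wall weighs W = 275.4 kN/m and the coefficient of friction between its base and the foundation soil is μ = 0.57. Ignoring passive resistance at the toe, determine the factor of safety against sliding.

K_a = tan²(45° − 36.0°/2) = 0.2596.
P_a = ½K_aγH² = 0.5×0.2596×17.4×4.5² = 45.74 kN/m, acting at H/3 = 1.500 m above the base.
FS_sliding = μW / P_a = 0.57×275.4 / 45.74 = 3.432.

3.43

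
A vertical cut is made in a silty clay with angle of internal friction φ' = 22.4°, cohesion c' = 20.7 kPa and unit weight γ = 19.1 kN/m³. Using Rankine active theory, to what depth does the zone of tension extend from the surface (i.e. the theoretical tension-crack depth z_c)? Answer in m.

3.24 m

K_a = tan²(45° − 22.4°/2) = 0.4482; √K_a = 0.6694.
The active pressure is zero where K_a γ z = 2c√K_a, so z_c = 2c/(γ√K_a) = 2×20.7/(19.1×0.6694) = 3.238 m.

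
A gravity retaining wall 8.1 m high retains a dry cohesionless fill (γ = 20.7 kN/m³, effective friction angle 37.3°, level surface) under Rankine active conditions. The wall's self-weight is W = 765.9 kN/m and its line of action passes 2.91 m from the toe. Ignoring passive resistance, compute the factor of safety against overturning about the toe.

4.95

K_a = tan²(45° − 37.3°/2) = 0.2453.
P_a = ½K_aγH² = 0.5×0.2453×20.7×8.1² = 166.6 kN/m, acting at H/3 = 2.700 m above the base.
Overturning moment M_o = P_a × H/3 = 166.6 × 2.700 = 449.8.
Resisting moment M_r = W × 2.91 = 765.9 × 2.91 = 2229.
FS_overturning = M_r/M_o = 2229/449.8 = 4.955.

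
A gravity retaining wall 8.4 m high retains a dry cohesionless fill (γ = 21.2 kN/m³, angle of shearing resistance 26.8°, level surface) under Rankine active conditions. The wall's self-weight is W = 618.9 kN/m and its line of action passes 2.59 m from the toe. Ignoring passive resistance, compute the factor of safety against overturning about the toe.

K_a = tan²(45° − 26.8°/2) = 0.3785.
P_a = ½K_aγH² = 0.5×0.3785×21.2×8.4² = 283.1 kN/m, acting at H/3 = 2.800 m above the base.
Overturning moment M_o = P_a × H/3 = 283.1 × 2.800 = 792.6.
Resisting moment M_r = W × 2.59 = 618.9 × 2.59 = 1603.
FS_overturning = M_r/M_o = 1603/792.6 = 2.022.

2.02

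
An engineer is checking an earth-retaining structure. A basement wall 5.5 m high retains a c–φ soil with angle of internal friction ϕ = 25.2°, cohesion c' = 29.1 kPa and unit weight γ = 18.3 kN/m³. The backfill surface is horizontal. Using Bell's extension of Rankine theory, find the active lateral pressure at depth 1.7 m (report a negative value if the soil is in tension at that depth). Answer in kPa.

K_a = (1 − sin φ)/(1 + sin φ) = 0.4027.
σ_a = K_a γ z − 2c√K_a = 0.4027×18.3×1.7 − 2×29.1×0.6346 = -24.41 kPa.

-24.4 kPa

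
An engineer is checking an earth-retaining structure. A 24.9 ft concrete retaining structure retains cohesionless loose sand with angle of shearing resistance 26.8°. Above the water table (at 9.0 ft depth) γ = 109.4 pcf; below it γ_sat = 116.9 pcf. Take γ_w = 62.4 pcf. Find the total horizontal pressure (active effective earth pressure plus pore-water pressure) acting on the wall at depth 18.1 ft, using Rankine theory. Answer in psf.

K_a = (1 − sin φ)/(1 + sin φ) = 0.3785.
γ' = 116.9 − 62.4 = 54.50 pcf.
Effective vertical stress at 18.1 ft: σ'_v = 109.4×9.0 + 54.50×9.10 = 1481 psf.
σ'_h = K_a σ'_v = 0.3785 × 1481 = 560.4 psf; u = γ_w × 9.10 = 567.8 psf.
Total σ_h = 560.4 + 567.8 = 1128 psf.

1130 psf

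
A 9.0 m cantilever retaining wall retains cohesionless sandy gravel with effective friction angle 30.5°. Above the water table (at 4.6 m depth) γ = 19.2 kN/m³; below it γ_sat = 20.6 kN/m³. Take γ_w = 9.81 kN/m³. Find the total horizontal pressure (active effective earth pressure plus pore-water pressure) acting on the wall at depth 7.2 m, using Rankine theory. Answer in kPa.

K_a = (1 − sin φ)/(1 + sin φ) = 0.3267.
γ' = 20.6 − 9.81 = 10.79 kN/m³.
Effective vertical stress at 7.2 m: σ'_v = 19.2×4.6 + 10.79×2.60 = 116.4 kPa.
σ'_h = K_a σ'_v = 0.3267 × 116.4 = 38.02 kPa; u = γ_w × 2.60 = 25.51 kPa.
Total σ_h = 38.02 + 25.51 = 63.52 kPa.

63.5 kPa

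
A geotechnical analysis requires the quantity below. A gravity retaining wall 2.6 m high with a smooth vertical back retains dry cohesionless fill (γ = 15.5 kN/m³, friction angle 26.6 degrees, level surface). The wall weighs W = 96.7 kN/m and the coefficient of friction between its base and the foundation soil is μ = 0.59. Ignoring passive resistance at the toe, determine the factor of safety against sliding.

2.85

K_a = tan²(45° − 26.6°/2) = 0.3814.
P_a = ½K_aγH² = 0.5×0.3814×15.5×2.6² = 19.98 kN/m, acting at H/3 = 0.8667 m above the base.
FS_sliding = μW / P_a = 0.59×96.7 / 19.98 = 2.855.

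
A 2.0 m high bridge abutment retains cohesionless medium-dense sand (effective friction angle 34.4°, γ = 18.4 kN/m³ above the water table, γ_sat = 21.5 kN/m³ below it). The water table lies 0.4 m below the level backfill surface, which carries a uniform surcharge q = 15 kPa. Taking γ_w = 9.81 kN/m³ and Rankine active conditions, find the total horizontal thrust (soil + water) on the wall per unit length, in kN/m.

K_a = tan²(45° − φ/2) = 0.2780.
γ' = 21.5 − 9.81 = 11.69 kN/m³. h₂ = H − d_w = 1.6 m.
σ'_h: at surface K_a·q = 4.170; at WT K_a(q+γd_w) = 6.216; at base K_a(q+γd_w+γ'h₂) = 11.42 kPa.
P₁ = ½(4.170+6.216)×0.4 = 2.077; P₂ = ½(6.216+11.42)×1.6 = 14.10; P_w = ½γ_w h₂² = 12.56.
Total = 2.077+14.10+12.56 = 28.74 kN/m.

28.7 kN/m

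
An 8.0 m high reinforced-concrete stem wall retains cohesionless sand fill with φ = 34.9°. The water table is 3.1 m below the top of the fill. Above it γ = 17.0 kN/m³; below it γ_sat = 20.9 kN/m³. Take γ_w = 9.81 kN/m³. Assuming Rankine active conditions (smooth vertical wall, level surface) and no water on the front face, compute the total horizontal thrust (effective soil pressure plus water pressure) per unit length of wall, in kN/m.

247 kN/m

K_a = tan²(45° − φ/2) = 0.2721.
γ' = 20.9 − 9.81 = 11.09 kN/m³. Depth below WT = 4.9 m.
σ'_h at WT = K_a γ d_w = 14.34 kPa; at base = 14.34 + K_a γ' × 4.9 = 29.13 kPa.
P₁ (0–3.1 m) = ½×14.34×3.1 = 22.23. P₂ (3.1–8.0 m) = ½(14.34+29.13)×4.9 = 106.5.
P_w = ½ γ_w h₂² = 0.5×9.81×4.9² = 117.8. Total = 22.23+106.5+117.8 = 246.5 kN/m.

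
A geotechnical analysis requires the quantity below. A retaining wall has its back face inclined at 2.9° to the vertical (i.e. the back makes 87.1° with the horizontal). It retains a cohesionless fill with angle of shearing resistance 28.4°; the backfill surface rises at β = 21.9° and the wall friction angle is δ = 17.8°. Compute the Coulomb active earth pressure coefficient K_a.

0.514

K_a = sin²(α+φ) / [sin²α · sin(α−δ) · (1 + √{sin(φ+δ)sin(φ−β) / (sin(α−δ)sin(α+β))})²].
With α = 87.1°, φ = 28.4°, δ = 17.8°, β = 21.9°: K_a = 0.5135.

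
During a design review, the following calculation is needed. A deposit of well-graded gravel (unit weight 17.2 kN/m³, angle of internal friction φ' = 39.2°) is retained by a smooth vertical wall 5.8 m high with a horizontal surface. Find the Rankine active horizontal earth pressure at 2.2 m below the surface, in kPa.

8.53 kPa

K_a = (1 − sin φ)/(1 + sin φ) = 0.2255.
σ_h = K_a γ z = 0.2255 × 17.2 × 2.2 = 8.532 kPa.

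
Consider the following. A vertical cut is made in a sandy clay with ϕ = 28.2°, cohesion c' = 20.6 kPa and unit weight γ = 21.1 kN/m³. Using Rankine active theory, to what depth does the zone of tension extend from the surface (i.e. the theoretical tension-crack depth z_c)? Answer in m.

K_a = tan²(45° − 28.2°/2) = 0.3582; √K_a = 0.5985.
The active pressure is zero where K_a γ z = 2c√K_a, so z_c = 2c/(γ√K_a) = 2×20.6/(21.1×0.5985) = 3.263 m.

3.26 m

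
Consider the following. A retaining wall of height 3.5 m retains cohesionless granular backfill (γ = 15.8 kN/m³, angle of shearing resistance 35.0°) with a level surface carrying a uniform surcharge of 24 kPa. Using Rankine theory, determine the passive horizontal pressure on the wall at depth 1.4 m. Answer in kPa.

170 kPa

K_p = (1 + sin φ)/(1 − sin φ) = 3.690.
σ_v = γz + q = 15.8 × 1.4 + 24 = 46.12 kPa.
σ_h = K_p σ_v = 3.690 × 46.12 = 170.2 kPa.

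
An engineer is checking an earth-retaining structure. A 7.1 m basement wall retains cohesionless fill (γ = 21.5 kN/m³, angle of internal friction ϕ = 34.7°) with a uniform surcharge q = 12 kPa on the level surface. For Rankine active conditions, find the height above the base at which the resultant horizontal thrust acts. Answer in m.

K_a = 0.2745.
Triangular part P₁ = ½K_aγH² = 148.7 at H/3 = 2.367 m; rectangular part P₂ = K_a q H = 23.38 at H/2 = 3.550 m.
ȳ = (P₁·2.367 + P₂·3.550)/(P₁+P₂) = 2.527 m.

2.53 m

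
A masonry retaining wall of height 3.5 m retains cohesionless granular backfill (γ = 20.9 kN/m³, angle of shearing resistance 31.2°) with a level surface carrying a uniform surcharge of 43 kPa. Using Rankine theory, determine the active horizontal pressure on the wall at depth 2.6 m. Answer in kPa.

K_a = (1 − sin φ)/(1 + sin φ) = 0.3175.
σ_v = γz + q = 20.9 × 2.6 + 43 = 97.34 kPa.
σ_h = K_a σ_v = 0.3175 × 97.34 = 30.91 kPa.

30.9 kPa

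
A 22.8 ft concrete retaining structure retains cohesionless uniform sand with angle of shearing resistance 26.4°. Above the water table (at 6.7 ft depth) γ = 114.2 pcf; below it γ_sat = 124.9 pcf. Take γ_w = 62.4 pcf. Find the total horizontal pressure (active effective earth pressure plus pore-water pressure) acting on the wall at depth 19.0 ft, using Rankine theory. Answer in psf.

1360 psf

K_a = (1 − sin φ)/(1 + sin φ) = 0.3844.
γ' = 124.9 − 62.4 = 62.50 pcf.
Effective vertical stress at 19.0 ft: σ'_v = 114.2×6.7 + 62.50×12.3 = 1534 psf.
σ'_h = K_a σ'_v = 0.3844 × 1534 = 589.7 psf; u = γ_w × 12.3 = 767.5 psf.
Total σ_h = 589.7 + 767.5 = 1357 psf.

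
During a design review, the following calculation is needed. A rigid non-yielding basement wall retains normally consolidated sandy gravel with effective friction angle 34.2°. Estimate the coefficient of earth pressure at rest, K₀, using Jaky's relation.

0.438

K₀ = 1 − sin φ' = 1 − sin 34.2° = 0.4379.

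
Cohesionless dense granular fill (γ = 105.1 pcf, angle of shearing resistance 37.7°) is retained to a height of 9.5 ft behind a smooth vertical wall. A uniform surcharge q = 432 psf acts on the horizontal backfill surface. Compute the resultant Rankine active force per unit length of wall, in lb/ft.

2130 lb/ft

K_a = tan²(45° − φ/2) = 0.2411.
Soil triangle: ½ K_a γ H² = 0.5×0.2411×105.1×9.5² = 1143 lb/ft.
Surcharge rectangle: K_a q H = 0.2411×432×9.5 = 989.3 lb/ft.
Total = 1143 + 989.3 = 2133 lb/ft.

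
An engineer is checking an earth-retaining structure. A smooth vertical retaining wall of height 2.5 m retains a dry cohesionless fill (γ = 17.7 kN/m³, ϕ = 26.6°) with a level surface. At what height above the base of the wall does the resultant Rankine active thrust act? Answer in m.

K_a = 0.3814.
The pressure distribution is triangular, so the resultant acts at H/3 above the base = 2.5/3 = 0.8333 m.

0.833 m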